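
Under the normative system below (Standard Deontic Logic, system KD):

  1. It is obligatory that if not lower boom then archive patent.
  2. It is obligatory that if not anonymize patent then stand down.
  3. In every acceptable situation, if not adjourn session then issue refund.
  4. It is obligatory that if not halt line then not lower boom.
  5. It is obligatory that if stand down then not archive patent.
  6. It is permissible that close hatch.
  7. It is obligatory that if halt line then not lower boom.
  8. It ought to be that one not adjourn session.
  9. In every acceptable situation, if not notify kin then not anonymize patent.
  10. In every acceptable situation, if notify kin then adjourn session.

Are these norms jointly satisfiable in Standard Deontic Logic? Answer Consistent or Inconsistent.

Inconsistent

Premises 4 and 7 are O(¬halt_line → ¬lower_boom) and O(halt_line → ¬lower_boom); every ideal world satisfies ¬halt_line or halt_line, so in either case ¬lower_boom holds — hence O(¬lower_boom).
From O(¬lower_boom) and premise 1, O(¬lower_boom → archive_patent), we obtain O(archive_patent).
Premise 5, O(stand_down → ¬archive_patent), contraposes to O(archive_patent → ¬stand_down); with O(archive_patent) we get O(¬stand_down).
Premise 2 is O(¬anonymize_patent → stand_down); contrapositively O(¬stand_down → anonymize_patent). Since O(¬stand_down) holds, K gives O(anonymize_patent).
Premise 9 is O(¬notify_kin → ¬anonymize_patent); contrapositively O(anonymize_patent → notify_kin). Since O(anonymize_patent) holds, K gives O(notify_kin).
From O(notify_kin) and premise 10, O(notify_kin → adjourn_session), we obtain O(adjourn_session).
But premise 8 directly asserts O(¬adjourn_session).
We now have both O(adjourn_session) and O(¬adjourn_session) — adjourn_session is simultaneously obligatory and forbidden, violating the D-axiom.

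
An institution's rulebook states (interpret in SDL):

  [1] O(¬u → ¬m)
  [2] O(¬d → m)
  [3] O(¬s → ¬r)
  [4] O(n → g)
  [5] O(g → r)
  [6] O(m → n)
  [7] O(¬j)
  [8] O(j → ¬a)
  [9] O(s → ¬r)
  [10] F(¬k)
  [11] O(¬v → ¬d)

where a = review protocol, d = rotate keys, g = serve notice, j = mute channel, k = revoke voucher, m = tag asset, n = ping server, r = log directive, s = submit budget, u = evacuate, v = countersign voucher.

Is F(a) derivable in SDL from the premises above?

No

Premise 8 is O(j → ¬a), but O(j) is not derivable from the premises, so it does not yield O(¬a).
No other premise forces O(¬a). An ideal world satisfying every premise can still have a true, so F(a) is not derivable.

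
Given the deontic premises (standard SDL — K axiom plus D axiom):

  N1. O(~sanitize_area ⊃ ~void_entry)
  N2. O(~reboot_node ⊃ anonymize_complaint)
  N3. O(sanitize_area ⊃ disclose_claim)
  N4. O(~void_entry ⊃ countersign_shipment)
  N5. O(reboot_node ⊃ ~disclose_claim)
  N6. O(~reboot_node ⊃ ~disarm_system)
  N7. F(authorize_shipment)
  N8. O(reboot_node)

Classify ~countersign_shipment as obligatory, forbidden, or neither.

Forbidden

From premise 8 we have O(reboot_node).
Applying K to premise 5 (O(reboot_node ⊃ ~disclose_claim)) and O(reboot_node) yields O(~disclose_claim).
The contrapositive of premise 3 (O(sanitize_area ⊃ disclose_claim)) is O(~disclose_claim ⊃ ~sanitize_area), and O(~disclose_claim) is already established, so O(~sanitize_area).
With premise 1, O(~sanitize_area ⊃ ~void_entry), the K-axiom yields O(~void_entry).
Premise 4 is O(~void_entry ⊃ countersign_shipment); since O(~void_entry), deontic closure gives O(countersign_shipment).
Premises 2, 6, 7 do not contribute to this derivation.
Thus O(countersign_shipment), which is F(~countersign_shipment): ~countersign_shipment is forbidden.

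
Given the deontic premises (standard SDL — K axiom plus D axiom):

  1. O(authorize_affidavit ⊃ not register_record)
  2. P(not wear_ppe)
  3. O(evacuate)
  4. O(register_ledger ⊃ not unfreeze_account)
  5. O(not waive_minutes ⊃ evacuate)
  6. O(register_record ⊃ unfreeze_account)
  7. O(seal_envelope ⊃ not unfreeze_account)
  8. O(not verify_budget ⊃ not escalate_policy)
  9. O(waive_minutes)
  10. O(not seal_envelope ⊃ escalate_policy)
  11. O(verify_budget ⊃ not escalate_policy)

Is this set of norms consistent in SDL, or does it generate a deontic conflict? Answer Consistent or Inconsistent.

Consistent

Premise 5 is O(not waive_minutes ⊃ evacuate); even if O(evacuate) held, inferring O(not waive_minutes) would be affirming the consequent — invalid.
So O(not waive_minutes) is not derivable, and the apparent clash with O(waive_minutes) does not arise.
A world satisfying every obligation exists (e.g. authorize_affidavit=false, escalate_policy=false, evacuate=true, register_ledger=false, register_record=false, seal_envelope=true, unfreeze_account=false, verify_budget=false, waive_minutes=true, wear_ppe=false); no atom is both obligatory and forbidden, so the set is consistent.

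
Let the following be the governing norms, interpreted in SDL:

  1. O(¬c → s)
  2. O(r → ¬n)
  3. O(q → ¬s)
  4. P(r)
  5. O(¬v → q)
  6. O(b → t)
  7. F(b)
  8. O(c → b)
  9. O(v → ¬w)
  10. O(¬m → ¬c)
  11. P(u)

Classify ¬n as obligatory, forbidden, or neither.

Premise 2 is O(r → ¬n), but O(r) is not derivable from the premises (the permission P(r) asserts only ¬O(¬r), not O(r)), so it does not yield O(¬n).
No premise or chain of K-axiom applications forces O(¬n), and none forces O(n). So ¬n is neither obligatory nor forbidden under these norms.

Neither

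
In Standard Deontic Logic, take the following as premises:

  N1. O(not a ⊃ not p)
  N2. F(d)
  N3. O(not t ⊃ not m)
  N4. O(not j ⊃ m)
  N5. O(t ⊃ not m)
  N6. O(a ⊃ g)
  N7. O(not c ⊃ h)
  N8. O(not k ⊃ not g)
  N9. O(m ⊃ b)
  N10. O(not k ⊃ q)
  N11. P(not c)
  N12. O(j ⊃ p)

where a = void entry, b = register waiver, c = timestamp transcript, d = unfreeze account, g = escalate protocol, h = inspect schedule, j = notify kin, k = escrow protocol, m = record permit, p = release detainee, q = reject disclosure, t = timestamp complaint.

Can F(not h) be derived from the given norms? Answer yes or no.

No

Premise 7 is O(not c ⊃ h), but O(not c) is not derivable from the premises (the permission P(not c) asserts only not O(c), not O(not c)), so it does not yield O(h).
No other premise forces O(h). An ideal world satisfying every premise can still have not h true, so F(not h) is not derivable.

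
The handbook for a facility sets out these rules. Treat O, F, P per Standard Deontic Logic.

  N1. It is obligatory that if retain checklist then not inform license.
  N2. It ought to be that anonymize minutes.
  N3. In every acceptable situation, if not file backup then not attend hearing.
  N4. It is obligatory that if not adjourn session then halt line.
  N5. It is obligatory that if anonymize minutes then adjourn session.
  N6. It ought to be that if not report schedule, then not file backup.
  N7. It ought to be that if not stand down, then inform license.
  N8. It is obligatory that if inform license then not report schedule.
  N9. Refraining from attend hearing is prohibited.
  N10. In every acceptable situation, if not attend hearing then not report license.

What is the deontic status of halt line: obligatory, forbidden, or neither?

Neither

Premise 4 is O(¬adjourn_session → halt_line), but O(¬adjourn_session) is not derivable from the premises, so it does not yield O(halt_line).
No premise or chain of K-axiom applications forces O(halt_line), and none forces O(¬halt_line). So halt_line is neither obligatory nor forbidden under these norms.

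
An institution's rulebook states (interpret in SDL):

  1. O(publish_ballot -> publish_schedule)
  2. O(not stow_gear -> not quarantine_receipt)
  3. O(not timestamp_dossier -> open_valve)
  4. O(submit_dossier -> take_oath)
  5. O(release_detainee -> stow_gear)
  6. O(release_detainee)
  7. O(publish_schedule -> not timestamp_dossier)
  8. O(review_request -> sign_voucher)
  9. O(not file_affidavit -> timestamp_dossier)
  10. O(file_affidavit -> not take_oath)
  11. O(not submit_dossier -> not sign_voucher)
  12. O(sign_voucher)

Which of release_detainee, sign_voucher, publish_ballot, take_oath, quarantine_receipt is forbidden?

Premise 12 states O(sign_voucher) outright.
Premise 11, O(not submit_dossier -> not sign_voucher), contraposes to O(sign_voucher -> submit_dossier); with O(sign_voucher) we get O(submit_dossier).
Applying K to premise 4 (O(submit_dossier -> take_oath)) and O(submit_dossier) yields O(take_oath).
Premise 10 is O(file_affidavit -> not take_oath); contrapositively O(take_oath -> not file_affidavit). Since O(take_oath) holds, K gives O(not file_affidavit).
Premise 9 is O(not file_affidavit -> timestamp_dossier); since O(not file_affidavit), deontic closure gives O(timestamp_dossier).
The contrapositive of premise 7 (O(publish_schedule -> not timestamp_dossier)) is O(timestamp_dossier -> not publish_schedule), and O(timestamp_dossier) is already established, so O(not publish_schedule).
Premise 1, O(publish_ballot -> publish_schedule), contraposes to O(not publish_schedule -> not publish_ballot); with O(not publish_schedule) we get O(not publish_ballot).
So O(not publish_ballot) holds, i.e. publish_ballot is forbidden. None of the other listed options is forbidden under the premises.

publish_ballot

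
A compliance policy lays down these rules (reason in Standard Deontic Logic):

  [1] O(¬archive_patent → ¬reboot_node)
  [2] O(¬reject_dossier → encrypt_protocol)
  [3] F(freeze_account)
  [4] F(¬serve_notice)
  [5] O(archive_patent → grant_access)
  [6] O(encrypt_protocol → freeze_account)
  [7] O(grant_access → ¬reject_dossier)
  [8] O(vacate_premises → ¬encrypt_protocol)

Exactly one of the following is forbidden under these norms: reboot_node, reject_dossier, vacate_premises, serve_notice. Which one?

reboot_node

F(freeze_account) at premise 3 means O(¬freeze_account).
The contrapositive of premise 6 (O(encrypt_protocol → freeze_account)) is O(¬freeze_account → ¬encrypt_protocol), and O(¬freeze_account) is already established, so O(¬encrypt_protocol).
The contrapositive of premise 2 (O(¬reject_dossier → encrypt_protocol)) is O(¬encrypt_protocol → reject_dossier), and O(¬encrypt_protocol) is already established, so O(reject_dossier).
Premise 7 is O(grant_access → ¬reject_dossier); contrapositively O(reject_dossier → ¬grant_access). Since O(reject_dossier) holds, K gives O(¬grant_access).
The contrapositive of premise 5 (O(archive_patent → grant_access)) is O(¬grant_access → ¬archive_patent), and O(¬grant_access) is already established, so O(¬archive_patent).
From O(¬archive_patent) and premise 1, O(¬archive_patent → ¬reboot_node), we obtain O(¬reboot_node).
So O(¬reboot_node) holds, i.e. reboot_node is forbidden. None of the other listed options is forbidden under the premises.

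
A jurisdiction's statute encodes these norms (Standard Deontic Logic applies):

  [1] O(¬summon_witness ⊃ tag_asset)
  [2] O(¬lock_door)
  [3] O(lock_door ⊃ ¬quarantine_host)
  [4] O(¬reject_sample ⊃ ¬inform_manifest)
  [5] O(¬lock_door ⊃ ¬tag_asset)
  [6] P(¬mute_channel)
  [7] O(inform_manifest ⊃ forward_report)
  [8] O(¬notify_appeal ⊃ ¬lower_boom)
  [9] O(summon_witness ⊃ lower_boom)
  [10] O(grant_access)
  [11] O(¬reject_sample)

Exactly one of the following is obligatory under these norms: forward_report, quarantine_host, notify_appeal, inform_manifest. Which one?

notify_appeal

From premise 2 we have O(¬lock_door).
Applying K to premise 5 (O(¬lock_door ⊃ ¬tag_asset)) and O(¬lock_door) yields O(¬tag_asset).
Premise 1, O(¬summon_witness ⊃ tag_asset), contraposes to O(¬tag_asset ⊃ summon_witness); with O(¬tag_asset) we get O(summon_witness).
Applying K to premise 9 (O(summon_witness ⊃ lower_boom)) and O(summon_witness) yields O(lower_boom).
The contrapositive of premise 8 (O(¬notify_appeal ⊃ ¬lower_boom)) is O(lower_boom ⊃ notify_appeal), and O(lower_boom) is already established, so O(notify_appeal).
So O(notify_appeal) holds — notify_appeal is obligatory. None of the other listed options is made obligatory by any chain of premises.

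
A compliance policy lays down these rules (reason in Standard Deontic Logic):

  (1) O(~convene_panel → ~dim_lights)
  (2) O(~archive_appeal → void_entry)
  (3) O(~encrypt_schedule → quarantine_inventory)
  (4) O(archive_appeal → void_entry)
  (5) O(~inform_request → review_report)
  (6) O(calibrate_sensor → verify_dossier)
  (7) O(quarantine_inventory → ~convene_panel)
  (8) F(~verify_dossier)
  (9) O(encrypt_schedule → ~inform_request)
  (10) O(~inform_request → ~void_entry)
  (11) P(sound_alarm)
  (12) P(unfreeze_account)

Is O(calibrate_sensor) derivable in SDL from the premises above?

No

Premise 6 is O(calibrate_sensor → verify_dossier); even if O(verify_dossier) held, inferring O(calibrate_sensor) would be affirming the consequent — invalid.
No other premise forces O(calibrate_sensor). An ideal world satisfying every premise can still have calibrate_sensor false, so O(calibrate_sensor) is not derivable.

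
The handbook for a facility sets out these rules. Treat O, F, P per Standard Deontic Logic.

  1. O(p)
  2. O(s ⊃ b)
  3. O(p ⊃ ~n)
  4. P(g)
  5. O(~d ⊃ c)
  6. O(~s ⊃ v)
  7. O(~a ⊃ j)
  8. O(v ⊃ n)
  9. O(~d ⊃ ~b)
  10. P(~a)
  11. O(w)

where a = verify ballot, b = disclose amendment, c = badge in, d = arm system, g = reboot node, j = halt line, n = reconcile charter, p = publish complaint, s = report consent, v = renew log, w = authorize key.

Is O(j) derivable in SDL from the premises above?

No

Premise 7 is O(~a ⊃ j), but O(~a) is not derivable from the premises (the permission P(~a) asserts only ~O(a), not O(~a)), so it does not yield O(j).
No other premise forces O(j). An ideal world satisfying every premise can still have j false, so O(j) is not derivable.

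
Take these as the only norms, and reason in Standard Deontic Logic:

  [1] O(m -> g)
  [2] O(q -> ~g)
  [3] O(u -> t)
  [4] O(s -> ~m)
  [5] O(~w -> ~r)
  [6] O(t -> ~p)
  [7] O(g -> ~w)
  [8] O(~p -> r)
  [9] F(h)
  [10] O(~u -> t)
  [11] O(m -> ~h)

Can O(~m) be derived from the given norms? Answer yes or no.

Premises 3 and 10 are O(u -> t) and O(~u -> t); every ideal world satisfies u or ~u, so in either case t holds — hence O(t).
With premise 6, O(t -> ~p), the K-axiom yields O(~p).
From O(~p) and premise 8, O(~p -> r), we obtain O(r).
The contrapositive of premise 5 (O(~w -> ~r)) is O(r -> w), and O(r) is already established, so O(w).
Premise 7 is O(g -> ~w); contrapositively O(w -> ~g). Since O(w) holds, K gives O(~g).
Premise 1 is O(m -> g); contrapositively O(~g -> ~m). Since O(~g) holds, K gives O(~m).
Premises 2, 4, 9, 11 do not contribute to this derivation.
So O(~m) follows.

Yes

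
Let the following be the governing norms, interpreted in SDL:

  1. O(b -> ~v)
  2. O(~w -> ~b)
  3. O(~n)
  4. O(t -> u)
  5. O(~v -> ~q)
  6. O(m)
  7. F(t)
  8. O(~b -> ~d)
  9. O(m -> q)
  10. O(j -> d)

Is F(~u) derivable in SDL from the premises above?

No

Premise 4 is O(t -> u), but O(t) is not derivable from the premises, so it does not yield O(u).
No other premise forces O(u). An ideal world satisfying every premise can still have ~u true, so F(~u) is not derivable.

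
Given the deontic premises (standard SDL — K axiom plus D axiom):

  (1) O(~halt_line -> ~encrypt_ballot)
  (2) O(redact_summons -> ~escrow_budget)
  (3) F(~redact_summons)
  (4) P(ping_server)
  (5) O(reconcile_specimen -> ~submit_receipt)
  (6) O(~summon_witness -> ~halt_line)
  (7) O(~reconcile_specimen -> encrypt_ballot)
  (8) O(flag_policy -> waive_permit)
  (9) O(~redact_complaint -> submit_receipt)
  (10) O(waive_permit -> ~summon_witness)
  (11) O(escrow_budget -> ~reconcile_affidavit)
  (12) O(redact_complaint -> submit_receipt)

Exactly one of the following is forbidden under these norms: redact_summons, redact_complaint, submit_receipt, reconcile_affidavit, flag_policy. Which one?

By case analysis on redact_complaint: premise 12 gives O(redact_complaint -> submit_receipt) and premise 9 gives O(~redact_complaint -> submit_receipt), so O(submit_receipt) either way.
The contrapositive of premise 5 (O(reconcile_specimen -> ~submit_receipt)) is O(submit_receipt -> ~reconcile_specimen), and O(submit_receipt) is already established, so O(~reconcile_specimen).
Premise 7 is O(~reconcile_specimen -> encrypt_ballot); since O(~reconcile_specimen), deontic closure gives O(encrypt_ballot).
Premise 1 is O(~halt_line -> ~encrypt_ballot); contrapositively O(encrypt_ballot -> halt_line). Since O(encrypt_ballot) holds, K gives O(halt_line).
Premise 6 is O(~summon_witness -> ~halt_line); contrapositively O(halt_line -> summon_witness). Since O(halt_line) holds, K gives O(summon_witness).
Premise 10 is O(waive_permit -> ~summon_witness); contrapositively O(summon_witness -> ~waive_permit). Since O(summon_witness) holds, K gives O(~waive_permit).
The contrapositive of premise 8 (O(flag_policy -> waive_permit)) is O(~waive_permit -> ~flag_policy), and O(~waive_permit) is already established, so O(~flag_policy).
So O(~flag_policy) holds, i.e. flag_policy is forbidden. None of the other listed options is forbidden under the premises.

flag_policy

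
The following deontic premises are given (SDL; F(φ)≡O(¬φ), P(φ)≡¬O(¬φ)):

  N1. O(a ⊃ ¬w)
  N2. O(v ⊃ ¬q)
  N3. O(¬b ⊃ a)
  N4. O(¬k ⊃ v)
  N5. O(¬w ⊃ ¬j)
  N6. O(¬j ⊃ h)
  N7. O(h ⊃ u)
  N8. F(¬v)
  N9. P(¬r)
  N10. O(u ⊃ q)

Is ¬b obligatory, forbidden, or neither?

Premise 8, F(¬v), is equivalent to O(v).
Applying K to premise 2 (O(v ⊃ ¬q)) and O(v) yields O(¬q).
Premise 10 is O(u ⊃ q); contrapositively O(¬q ⊃ ¬u). Since O(¬q) holds, K gives O(¬u).
Premise 7, O(h ⊃ u), contraposes to O(¬u ⊃ ¬h); with O(¬u) we get O(¬h).
Premise 6, O(¬j ⊃ h), contraposes to O(¬h ⊃ j); with O(¬h) we get O(j).
Premise 5 is O(¬w ⊃ ¬j); contrapositively O(j ⊃ w). Since O(j) holds, K gives O(w).
The contrapositive of premise 1 (O(a ⊃ ¬w)) is O(w ⊃ ¬a), and O(w) is already established, so O(¬a).
Premise 3 is O(¬b ⊃ a); contrapositively O(¬a ⊃ b). Since O(¬a) holds, K gives O(b).
Premises 4, 9 do not contribute to this derivation.
Thus O(b), which is F(¬b): ¬b is forbidden.

Forbidden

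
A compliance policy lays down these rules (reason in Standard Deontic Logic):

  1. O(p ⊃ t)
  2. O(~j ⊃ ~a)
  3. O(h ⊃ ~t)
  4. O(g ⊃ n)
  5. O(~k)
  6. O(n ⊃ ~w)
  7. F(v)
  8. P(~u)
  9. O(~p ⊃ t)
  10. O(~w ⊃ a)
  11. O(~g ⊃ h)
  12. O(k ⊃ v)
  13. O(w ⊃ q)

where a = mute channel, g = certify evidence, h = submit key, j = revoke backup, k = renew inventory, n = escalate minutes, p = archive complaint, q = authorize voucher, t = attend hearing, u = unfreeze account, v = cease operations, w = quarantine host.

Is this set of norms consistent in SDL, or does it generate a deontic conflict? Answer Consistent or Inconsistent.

Consistent

Premise 12 is O(k ⊃ v), but O(k) is not derivable from the premises, so it does not yield O(v).
So O(v) is not derivable, and the apparent clash with O(~v) does not arise.
A world satisfying every obligation exists (e.g. a=true, g=true, h=false, j=true, k=false, n=true, p=false, q=false, t=true, u=false, v=false, w=false); no atom is both obligatory and forbidden, so the set is consistent.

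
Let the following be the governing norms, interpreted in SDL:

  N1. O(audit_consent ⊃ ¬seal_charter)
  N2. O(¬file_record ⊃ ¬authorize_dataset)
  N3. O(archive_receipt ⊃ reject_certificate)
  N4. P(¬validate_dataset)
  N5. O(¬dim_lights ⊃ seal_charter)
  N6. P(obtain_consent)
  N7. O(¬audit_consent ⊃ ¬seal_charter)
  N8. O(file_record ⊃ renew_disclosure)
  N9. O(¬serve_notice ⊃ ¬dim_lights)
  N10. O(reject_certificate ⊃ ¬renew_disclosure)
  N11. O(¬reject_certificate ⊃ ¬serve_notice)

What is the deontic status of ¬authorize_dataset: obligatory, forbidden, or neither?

Premises 1 and 7 cover both cases: O(audit_consent ⊃ ¬seal_charter) and O(¬audit_consent ⊃ ¬seal_charter). Since audit_consent ∨ ¬audit_consent is a tautology, O(¬seal_charter) follows.
Premise 5 is O(¬dim_lights ⊃ seal_charter); contrapositively O(¬seal_charter ⊃ dim_lights). Since O(¬seal_charter) holds, K gives O(dim_lights).
The contrapositive of premise 9 (O(¬serve_notice ⊃ ¬dim_lights)) is O(dim_lights ⊃ serve_notice), and O(dim_lights) is already established, so O(serve_notice).
Premise 11 is O(¬reject_certificate ⊃ ¬serve_notice); contrapositively O(serve_notice ⊃ reject_certificate). Since O(serve_notice) holds, K gives O(reject_certificate).
Applying K to premise 10 (O(reject_certificate ⊃ ¬renew_disclosure)) and O(reject_certificate) yields O(¬renew_disclosure).
Premise 8, O(file_record ⊃ renew_disclosure), contraposes to O(¬renew_disclosure ⊃ ¬file_record); with O(¬renew_disclosure) we get O(¬file_record).
Premise 2 is O(¬file_record ⊃ ¬authorize_dataset); since O(¬file_record), deontic closure gives O(¬authorize_dataset).
Premises 3, 4, 6 do not contribute to this derivation.
Hence ¬authorize_dataset is obligatory.

Obligatory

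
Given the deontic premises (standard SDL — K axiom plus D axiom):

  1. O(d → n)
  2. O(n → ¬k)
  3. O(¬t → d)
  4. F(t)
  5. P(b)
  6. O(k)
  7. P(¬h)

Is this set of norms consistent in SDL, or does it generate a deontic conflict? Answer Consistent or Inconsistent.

Premise 4 is F(t), i.e. O(¬t).
With premise 3, O(¬t → d), the K-axiom yields O(d).
From O(d) and premise 1, O(d → n), we obtain O(n).
With premise 2, O(n → ¬k), the K-axiom yields O(¬k).
But premise 6 directly asserts O(k).
We now have both O(¬k) and O(k) — k is simultaneously obligatory and forbidden, violating the D-axiom.

Inconsistent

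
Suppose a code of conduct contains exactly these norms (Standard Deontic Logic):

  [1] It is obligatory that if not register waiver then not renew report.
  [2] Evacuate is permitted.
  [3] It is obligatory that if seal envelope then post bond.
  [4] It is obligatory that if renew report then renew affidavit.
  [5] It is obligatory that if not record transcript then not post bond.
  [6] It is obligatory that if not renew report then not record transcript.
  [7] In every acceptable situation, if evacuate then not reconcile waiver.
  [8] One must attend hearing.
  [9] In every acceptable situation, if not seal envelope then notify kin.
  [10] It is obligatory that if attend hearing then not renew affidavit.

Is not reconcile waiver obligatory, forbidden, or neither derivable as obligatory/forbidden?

Premise 7 is O(evacuate → ¬reconcile_waiver), but O(evacuate) is not derivable from the premises (the permission P(evacuate) asserts only ¬O(¬evacuate), not O(evacuate)), so it does not yield O(¬reconcile_waiver).
No premise or chain of K-axiom applications forces O(¬reconcile_waiver), and none forces O(reconcile_waiver). So ¬reconcile_waiver is neither obligatory nor forbidden under these norms.

Neither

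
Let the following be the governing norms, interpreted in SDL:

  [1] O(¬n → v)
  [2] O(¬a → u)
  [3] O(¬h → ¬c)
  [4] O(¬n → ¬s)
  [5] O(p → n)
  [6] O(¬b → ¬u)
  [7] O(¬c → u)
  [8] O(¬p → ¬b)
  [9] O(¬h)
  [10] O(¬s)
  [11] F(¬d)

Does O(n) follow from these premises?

Premise 9 states O(¬h) outright.
Applying K to premise 3 (O(¬h → ¬c)) and O(¬h) yields O(¬c).
With premise 7, O(¬c → u), the K-axiom yields O(u).
The contrapositive of premise 6 (O(¬b → ¬u)) is O(u → b), and O(u) is already established, so O(b).
The contrapositive of premise 8 (O(¬p → ¬b)) is O(b → p), and O(b) is already established, so O(p).
From O(p) and premise 5, O(p → n), we obtain O(n).
Premises 1, 2, 4, 10, 11 do not contribute to this derivation.
So O(n) follows.

Yes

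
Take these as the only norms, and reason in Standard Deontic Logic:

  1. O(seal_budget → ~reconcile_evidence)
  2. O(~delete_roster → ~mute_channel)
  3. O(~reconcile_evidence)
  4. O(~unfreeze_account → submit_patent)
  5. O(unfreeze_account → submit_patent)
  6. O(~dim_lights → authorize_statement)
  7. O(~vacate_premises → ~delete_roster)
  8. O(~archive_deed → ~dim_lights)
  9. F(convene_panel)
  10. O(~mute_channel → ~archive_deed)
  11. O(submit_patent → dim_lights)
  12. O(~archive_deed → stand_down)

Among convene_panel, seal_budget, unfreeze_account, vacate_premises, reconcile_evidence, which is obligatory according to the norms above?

vacate_premises

Premises 4 and 5 cover both cases: O(~unfreeze_account → submit_patent) and O(unfreeze_account → submit_patent). Since ~unfreeze_account ∨ unfreeze_account is a tautology, O(submit_patent) follows.
Premise 11 is O(submit_patent → dim_lights); since O(submit_patent), deontic closure gives O(dim_lights).
Premise 8, O(~archive_deed → ~dim_lights), contraposes to O(dim_lights → archive_deed); with O(dim_lights) we get O(archive_deed).
Premise 10 is O(~mute_channel → ~archive_deed); contrapositively O(archive_deed → mute_channel). Since O(archive_deed) holds, K gives O(mute_channel).
Premise 2, O(~delete_roster → ~mute_channel), contraposes to O(mute_channel → delete_roster); with O(mute_channel) we get O(delete_roster).
The contrapositive of premise 7 (O(~vacate_premises → ~delete_roster)) is O(delete_roster → vacate_premises), and O(delete_roster) is already established, so O(vacate_premises).
So O(vacate_premises) holds — vacate_premises is obligatory. None of the other listed options is made obligatory by any chain of premises.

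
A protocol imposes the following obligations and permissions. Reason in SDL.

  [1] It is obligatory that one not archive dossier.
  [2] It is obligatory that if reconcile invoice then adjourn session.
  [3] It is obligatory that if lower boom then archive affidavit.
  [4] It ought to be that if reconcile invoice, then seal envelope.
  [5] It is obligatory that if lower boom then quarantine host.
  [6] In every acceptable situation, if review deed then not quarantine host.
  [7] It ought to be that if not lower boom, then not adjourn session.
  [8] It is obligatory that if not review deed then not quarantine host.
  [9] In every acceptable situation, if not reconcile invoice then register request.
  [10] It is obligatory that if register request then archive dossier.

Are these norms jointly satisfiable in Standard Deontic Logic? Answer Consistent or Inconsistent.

Premises 6 and 8 cover both cases: O(review_deed → ¬quarantine_host) and O(¬review_deed → ¬quarantine_host). Since review_deed ∨ ¬review_deed is a tautology, O(¬quarantine_host) follows.
Premise 5 is O(lower_boom → quarantine_host); contrapositively O(¬quarantine_host → ¬lower_boom). Since O(¬quarantine_host) holds, K gives O(¬lower_boom).
Applying K to premise 7 (O(¬lower_boom → ¬adjourn_session)) and O(¬lower_boom) yields O(¬adjourn_session).
The contrapositive of premise 2 (O(reconcile_invoice → adjourn_session)) is O(¬adjourn_session → ¬reconcile_invoice), and O(¬adjourn_session) is already established, so O(¬reconcile_invoice).
With premise 9, O(¬reconcile_invoice → register_request), the K-axiom yields O(register_request).
Applying K to premise 10 (O(register_request → archive_dossier)) and O(register_request) yields O(archive_dossier).
However, premise 1 gives O(¬archive_dossier).
We now have both O(archive_dossier) and O(¬archive_dossier) — archive_dossier is simultaneously obligatory and forbidden, violating the D-axiom.

Inconsistent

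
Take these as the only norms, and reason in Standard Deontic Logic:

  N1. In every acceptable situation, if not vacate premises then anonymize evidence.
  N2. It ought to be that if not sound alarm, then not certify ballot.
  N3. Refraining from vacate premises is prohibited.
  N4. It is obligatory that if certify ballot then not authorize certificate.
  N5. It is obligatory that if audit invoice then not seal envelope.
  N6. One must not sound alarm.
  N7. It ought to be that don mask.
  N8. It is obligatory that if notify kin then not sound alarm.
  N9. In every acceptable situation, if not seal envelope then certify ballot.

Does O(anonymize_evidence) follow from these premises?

No

Premise 1 is O(¬vacate_premises → anonymize_evidence), but O(¬vacate_premises) is not derivable from the premises, so it does not yield O(anonymize_evidence).
No other premise forces O(anonymize_evidence). An ideal world satisfying every premise can still have anonymize_evidence false, so O(anonymize_evidence) is not derivable.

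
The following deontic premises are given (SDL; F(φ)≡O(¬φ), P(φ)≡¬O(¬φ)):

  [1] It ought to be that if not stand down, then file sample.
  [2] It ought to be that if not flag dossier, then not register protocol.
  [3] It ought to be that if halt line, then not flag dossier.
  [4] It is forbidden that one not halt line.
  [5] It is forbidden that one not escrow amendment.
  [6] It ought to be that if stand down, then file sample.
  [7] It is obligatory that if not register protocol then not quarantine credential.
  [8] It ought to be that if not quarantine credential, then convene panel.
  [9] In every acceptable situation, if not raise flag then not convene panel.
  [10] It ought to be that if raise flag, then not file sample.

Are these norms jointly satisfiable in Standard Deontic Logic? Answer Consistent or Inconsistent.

Inconsistent

Premises 6 and 1 are O(stand_down → file_sample) and O(¬stand_down → file_sample); every ideal world satisfies stand_down or ¬stand_down, so in either case file_sample holds — hence O(file_sample).
The contrapositive of premise 10 (O(raise_flag → ¬file_sample)) is O(file_sample → ¬raise_flag), and O(file_sample) is already established, so O(¬raise_flag).
Premise 9 is O(¬raise_flag → ¬convene_panel); since O(¬raise_flag), deontic closure gives O(¬convene_panel).
Premise 8 is O(¬quarantine_credential → convene_panel); contrapositively O(¬convene_panel → quarantine_credential). Since O(¬convene_panel) holds, K gives O(quarantine_credential).
The contrapositive of premise 7 (O(¬register_protocol → ¬quarantine_credential)) is O(quarantine_credential → register_protocol), and O(quarantine_credential) is already established, so O(register_protocol).
The contrapositive of premise 2 (O(¬flag_dossier → ¬register_protocol)) is O(register_protocol → flag_dossier), and O(register_protocol) is already established, so O(flag_dossier).
Premise 3, O(halt_line → ¬flag_dossier), contraposes to O(flag_dossier → ¬halt_line); with O(flag_dossier) we get O(¬halt_line).
But premise 4, F(¬halt_line), means O(halt_line).
We now have both O(¬halt_line) and O(halt_line) — halt_line is simultaneously obligatory and forbidden, violating the D-axiom.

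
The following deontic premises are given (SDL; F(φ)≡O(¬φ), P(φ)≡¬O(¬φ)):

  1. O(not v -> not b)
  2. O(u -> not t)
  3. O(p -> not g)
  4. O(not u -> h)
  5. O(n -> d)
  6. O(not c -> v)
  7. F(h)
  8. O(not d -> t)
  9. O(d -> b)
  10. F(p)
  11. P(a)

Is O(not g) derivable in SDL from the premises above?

No

Premise 3 is O(p -> not g), but O(p) is not derivable from the premises, so it does not yield O(not g).
No other premise forces O(not g). An ideal world satisfying every premise can still have not g false, so O(not g) is not derivable.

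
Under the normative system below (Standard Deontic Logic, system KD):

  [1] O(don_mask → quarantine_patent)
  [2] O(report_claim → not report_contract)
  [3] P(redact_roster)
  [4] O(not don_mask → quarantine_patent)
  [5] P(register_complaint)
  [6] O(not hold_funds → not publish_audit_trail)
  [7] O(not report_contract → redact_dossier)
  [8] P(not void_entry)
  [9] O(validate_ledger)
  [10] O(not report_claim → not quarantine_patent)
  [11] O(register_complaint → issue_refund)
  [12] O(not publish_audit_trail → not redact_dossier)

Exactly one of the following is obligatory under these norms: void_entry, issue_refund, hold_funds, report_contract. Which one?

hold_funds

Premises 4 and 1 cover both cases: O(not don_mask → quarantine_patent) and O(don_mask → quarantine_patent). Since not don_mask ∨ don_mask is a tautology, O(quarantine_patent) follows.
Premise 10, O(not report_claim → not quarantine_patent), contraposes to O(quarantine_patent → report_claim); with O(quarantine_patent) we get O(report_claim).
Premise 2 is O(report_claim → not report_contract); since O(report_claim), deontic closure gives O(not report_contract).
From O(not report_contract) and premise 7, O(not report_contract → redact_dossier), we obtain O(redact_dossier).
Premise 12 is O(not publish_audit_trail → not redact_dossier); contrapositively O(redact_dossier → publish_audit_trail). Since O(redact_dossier) holds, K gives O(publish_audit_trail).
Premise 6 is O(not hold_funds → not publish_audit_trail); contrapositively O(publish_audit_trail → hold_funds). Since O(publish_audit_trail) holds, K gives O(hold_funds).
So O(hold_funds) holds — hold_funds is obligatory. None of the other listed options is made obligatory by any chain of premises.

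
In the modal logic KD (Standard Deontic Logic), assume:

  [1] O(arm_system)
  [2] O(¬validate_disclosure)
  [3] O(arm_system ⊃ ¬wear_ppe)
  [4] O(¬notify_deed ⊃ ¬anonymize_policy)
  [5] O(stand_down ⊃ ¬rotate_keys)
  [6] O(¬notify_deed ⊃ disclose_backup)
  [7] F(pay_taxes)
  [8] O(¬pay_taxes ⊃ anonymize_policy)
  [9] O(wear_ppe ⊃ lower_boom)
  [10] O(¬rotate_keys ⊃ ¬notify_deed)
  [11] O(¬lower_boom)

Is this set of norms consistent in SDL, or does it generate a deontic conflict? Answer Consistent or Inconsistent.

Consistent

Premise 9 is O(wear_ppe ⊃ lower_boom), but O(wear_ppe) is not derivable from the premises, so it does not yield O(lower_boom).
So O(lower_boom) is not derivable, and the apparent clash with O(¬lower_boom) does not arise.
A world satisfying every obligation exists (e.g. anonymize_policy=true, arm_system=true, disclose_backup=false, lower_boom=false, notify_deed=true, pay_taxes=false, rotate_keys=true, stand_down=false, validate_disclosure=false, wear_ppe=false); no atom is both obligatory and forbidden, so the set is consistent.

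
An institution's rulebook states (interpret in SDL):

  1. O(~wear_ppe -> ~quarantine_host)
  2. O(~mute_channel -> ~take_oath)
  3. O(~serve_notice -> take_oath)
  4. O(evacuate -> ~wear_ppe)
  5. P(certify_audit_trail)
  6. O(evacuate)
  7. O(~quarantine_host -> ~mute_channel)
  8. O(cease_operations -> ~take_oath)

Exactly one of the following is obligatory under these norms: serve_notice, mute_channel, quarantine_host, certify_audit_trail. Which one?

Premise 6 gives O(evacuate).
From O(evacuate) and premise 4, O(evacuate -> ~wear_ppe), we obtain O(~wear_ppe).
From O(~wear_ppe) and premise 1, O(~wear_ppe -> ~quarantine_host), we obtain O(~quarantine_host).
With premise 7, O(~quarantine_host -> ~mute_channel), the K-axiom yields O(~mute_channel).
With premise 2, O(~mute_channel -> ~take_oath), the K-axiom yields O(~take_oath).
The contrapositive of premise 3 (O(~serve_notice -> take_oath)) is O(~take_oath -> serve_notice), and O(~take_oath) is already established, so O(serve_notice).
So O(serve_notice) holds — serve_notice is obligatory. None of the other listed options is made obligatory by any chain of premises.

serve_notice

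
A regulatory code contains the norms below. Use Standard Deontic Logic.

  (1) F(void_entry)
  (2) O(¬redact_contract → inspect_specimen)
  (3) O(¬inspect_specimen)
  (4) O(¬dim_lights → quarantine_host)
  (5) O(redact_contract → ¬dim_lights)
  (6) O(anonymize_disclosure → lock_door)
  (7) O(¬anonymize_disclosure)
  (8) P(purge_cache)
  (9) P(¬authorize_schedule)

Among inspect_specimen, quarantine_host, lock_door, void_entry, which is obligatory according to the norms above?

quarantine_host

Premise 3 gives O(¬inspect_specimen).
Premise 2, O(¬redact_contract → inspect_specimen), contraposes to O(¬inspect_specimen → redact_contract); with O(¬inspect_specimen) we get O(redact_contract).
With premise 5, O(redact_contract → ¬dim_lights), the K-axiom yields O(¬dim_lights).
Premise 4 is O(¬dim_lights → quarantine_host); since O(¬dim_lights), deontic closure gives O(quarantine_host).
So O(quarantine_host) holds — quarantine_host is obligatory. None of the other listed options is made obligatory by any chain of premises.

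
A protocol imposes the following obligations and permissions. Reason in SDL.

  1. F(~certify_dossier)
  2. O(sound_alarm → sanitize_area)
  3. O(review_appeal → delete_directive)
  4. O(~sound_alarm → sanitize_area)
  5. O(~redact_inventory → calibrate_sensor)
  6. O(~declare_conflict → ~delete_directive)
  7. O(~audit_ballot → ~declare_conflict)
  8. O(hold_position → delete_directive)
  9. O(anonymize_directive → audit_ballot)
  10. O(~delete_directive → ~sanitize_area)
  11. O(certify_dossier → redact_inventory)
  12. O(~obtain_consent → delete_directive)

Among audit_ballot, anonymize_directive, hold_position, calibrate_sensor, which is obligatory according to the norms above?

audit_ballot

Premises 2 and 4 cover both cases: O(sound_alarm → sanitize_area) and O(~sound_alarm → sanitize_area). Since sound_alarm ∨ ~sound_alarm is a tautology, O(sanitize_area) follows.
The contrapositive of premise 10 (O(~delete_directive → ~sanitize_area)) is O(sanitize_area → delete_directive), and O(sanitize_area) is already established, so O(delete_directive).
Premise 6, O(~declare_conflict → ~delete_directive), contraposes to O(delete_directive → declare_conflict); with O(delete_directive) we get O(declare_conflict).
The contrapositive of premise 7 (O(~audit_ballot → ~declare_conflict)) is O(declare_conflict → audit_ballot), and O(declare_conflict) is already established, so O(audit_ballot).
So O(audit_ballot) holds — audit_ballot is obligatory. None of the other listed options is made obligatory by any chain of premises.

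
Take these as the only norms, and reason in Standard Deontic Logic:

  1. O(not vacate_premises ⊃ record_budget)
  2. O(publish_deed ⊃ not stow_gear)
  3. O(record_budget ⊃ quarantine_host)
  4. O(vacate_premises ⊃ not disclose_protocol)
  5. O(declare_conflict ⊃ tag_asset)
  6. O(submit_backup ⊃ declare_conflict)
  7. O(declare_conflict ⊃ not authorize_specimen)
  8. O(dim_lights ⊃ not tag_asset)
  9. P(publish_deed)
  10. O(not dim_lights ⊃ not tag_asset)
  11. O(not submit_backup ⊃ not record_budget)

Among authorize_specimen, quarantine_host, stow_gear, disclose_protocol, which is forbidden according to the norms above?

disclose_protocol

Premises 10 and 8 cover both cases: O(not dim_lights ⊃ not tag_asset) and O(dim_lights ⊃ not tag_asset). Since not dim_lights ∨ dim_lights is a tautology, O(not tag_asset) follows.
Premise 5 is O(declare_conflict ⊃ tag_asset); contrapositively O(not tag_asset ⊃ not declare_conflict). Since O(not tag_asset) holds, K gives O(not declare_conflict).
Premise 6 is O(submit_backup ⊃ declare_conflict); contrapositively O(not declare_conflict ⊃ not submit_backup). Since O(not declare_conflict) holds, K gives O(not submit_backup).
From O(not submit_backup) and premise 11, O(not submit_backup ⊃ not record_budget), we obtain O(not record_budget).
The contrapositive of premise 1 (O(not vacate_premises ⊃ record_budget)) is O(not record_budget ⊃ vacate_premises), and O(not record_budget) is already established, so O(vacate_premises).
From O(vacate_premises) and premise 4, O(vacate_premises ⊃ not disclose_protocol), we obtain O(not disclose_protocol).
So O(not disclose_protocol) holds, i.e. disclose_protocol is forbidden. None of the other listed options is forbidden under the premises.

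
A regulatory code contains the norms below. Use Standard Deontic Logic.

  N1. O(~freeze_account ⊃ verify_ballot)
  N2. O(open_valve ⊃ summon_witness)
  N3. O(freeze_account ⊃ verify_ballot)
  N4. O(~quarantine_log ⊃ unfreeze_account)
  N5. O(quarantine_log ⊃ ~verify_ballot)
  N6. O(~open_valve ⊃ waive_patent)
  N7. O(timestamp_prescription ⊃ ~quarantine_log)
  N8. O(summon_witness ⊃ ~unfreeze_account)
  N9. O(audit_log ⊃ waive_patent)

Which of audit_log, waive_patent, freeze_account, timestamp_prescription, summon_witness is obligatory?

Premises 3 and 1 cover both cases: O(freeze_account ⊃ verify_ballot) and O(~freeze_account ⊃ verify_ballot). Since freeze_account ∨ ~freeze_account is a tautology, O(verify_ballot) follows.
Premise 5 is O(quarantine_log ⊃ ~verify_ballot); contrapositively O(verify_ballot ⊃ ~quarantine_log). Since O(verify_ballot) holds, K gives O(~quarantine_log).
With premise 4, O(~quarantine_log ⊃ unfreeze_account), the K-axiom yields O(unfreeze_account).
The contrapositive of premise 8 (O(summon_witness ⊃ ~unfreeze_account)) is O(unfreeze_account ⊃ ~summon_witness), and O(unfreeze_account) is already established, so O(~summon_witness).
Premise 2 is O(open_valve ⊃ summon_witness); contrapositively O(~summon_witness ⊃ ~open_valve). Since O(~summon_witness) holds, K gives O(~open_valve).
From O(~open_valve) and premise 6, O(~open_valve ⊃ waive_patent), we obtain O(waive_patent).
So O(waive_patent) holds — waive_patent is obligatory. None of the other listed options is made obligatory by any chain of premises.

waive_patent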